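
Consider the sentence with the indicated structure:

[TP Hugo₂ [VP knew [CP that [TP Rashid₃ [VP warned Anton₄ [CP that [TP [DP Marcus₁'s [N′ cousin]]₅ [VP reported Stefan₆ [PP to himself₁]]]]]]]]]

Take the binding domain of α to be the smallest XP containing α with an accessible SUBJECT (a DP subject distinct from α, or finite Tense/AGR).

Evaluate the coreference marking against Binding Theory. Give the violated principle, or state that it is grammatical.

Principle A

The two coindexed NPs are *Marcus₁* and *himself₁*.
*himself₁* is an anaphor. Principle A requires it to be bound within its binding domain — the embedded TP, whose subject is [Marcus₁'s cousin]₅.
Within that domain it is c-commanded by *[Marcus₁'s cousin]₅*, *Stefan₆*, none of which share its index.
*Marcus₁* does not c-command the anaphor at all.
The anaphor is unbound in its domain → Principle A violation.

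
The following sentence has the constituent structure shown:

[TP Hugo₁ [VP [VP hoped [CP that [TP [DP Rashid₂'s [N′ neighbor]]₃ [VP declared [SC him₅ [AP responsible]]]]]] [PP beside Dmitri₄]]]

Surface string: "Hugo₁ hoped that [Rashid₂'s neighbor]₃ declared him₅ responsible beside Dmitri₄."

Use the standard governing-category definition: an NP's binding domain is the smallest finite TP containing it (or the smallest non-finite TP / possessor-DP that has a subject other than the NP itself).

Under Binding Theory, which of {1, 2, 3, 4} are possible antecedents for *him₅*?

*him* is a pronoun, so Principle B applies: it must be free in its binding domain.
Binding domain of *him₅*: the embedded TP, whose subject is [Rashid₂'s neighbor]₃.
*Hugo₁* c-commands the pronoun but from outside its binding domain, and is not c-commanded by it → coindexation permitted.
*Rashid₂* and the pronoun do not c-command one another → neither Principle B nor Principle C is at stake; coindexation permitted.
*[Rashid₂'s neighbor]₃* c-commands the pronoun within its binding domain → coindexation would violate Principle B.
*Dmitri₄* and the pronoun do not c-command one another → neither Principle B nor Principle C is at stake; coindexation permitted.

{1, 2, 4}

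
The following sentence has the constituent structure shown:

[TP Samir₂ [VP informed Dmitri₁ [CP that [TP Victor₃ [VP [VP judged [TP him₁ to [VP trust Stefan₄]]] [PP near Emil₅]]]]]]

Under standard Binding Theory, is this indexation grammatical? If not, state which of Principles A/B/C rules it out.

grammatical

The two coindexed NPs are *Dmitri₁* and *him₁*.
*him₁* is a pronoun; its binding domain is the embedded TP, whose subject is Victor₃. Within that domain it is c-commanded only by *Victor₃*, which carries a different index — the pronoun is free locally, so Principle B holds.
*Dmitri₁* is an R-expression; *him₁* does not c-command it, and no other NP shares its index, so Principle C is satisfied.
All principles are respected.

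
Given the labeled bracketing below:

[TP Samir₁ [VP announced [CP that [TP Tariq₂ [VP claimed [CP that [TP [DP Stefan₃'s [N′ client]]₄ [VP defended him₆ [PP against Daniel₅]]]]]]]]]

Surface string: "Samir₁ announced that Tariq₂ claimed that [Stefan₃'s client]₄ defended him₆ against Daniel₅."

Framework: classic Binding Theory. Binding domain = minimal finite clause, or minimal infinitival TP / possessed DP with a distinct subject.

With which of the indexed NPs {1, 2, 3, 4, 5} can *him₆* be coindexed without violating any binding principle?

{1, 2, 3}

*him* is a pronoun, so Principle B applies: it must be free in its binding domain.
Binding domain of *him₆*: the embedded TP, whose subject is [Stefan₃'s client]₄.
*Samir₁* c-commands the pronoun but from outside its binding domain, and is not c-commanded by it → coindexation permitted.
*Tariq₂* c-commands the pronoun but from outside its binding domain, and is not c-commanded by it → coindexation permitted.
*Stefan₃* and the pronoun do not c-command one another → neither Principle B nor Principle C is at stake; coindexation permitted.
*[Stefan₃'s client]₄* c-commands the pronoun within its binding domain → coindexation would violate Principle B.
*Daniel₅*: the pronoun c-commands this R-expression → coindexation would violate Principle C on *Daniel₅*.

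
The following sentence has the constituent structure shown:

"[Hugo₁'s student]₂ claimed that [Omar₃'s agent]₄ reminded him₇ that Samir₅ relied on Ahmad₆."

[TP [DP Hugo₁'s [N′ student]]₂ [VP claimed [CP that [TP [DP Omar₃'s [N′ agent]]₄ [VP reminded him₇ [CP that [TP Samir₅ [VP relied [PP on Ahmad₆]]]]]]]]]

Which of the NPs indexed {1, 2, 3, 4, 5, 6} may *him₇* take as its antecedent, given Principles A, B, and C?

*him* is a pronoun, so Principle B applies: it must be free in its binding domain.
Binding domain of *him₇*: the embedded TP, whose subject is [Omar₃'s agent]₄.
*Hugo₁* and the pronoun do not c-command one another → neither Principle B nor Principle C is at stake; coindexation permitted.
*[Hugo₁'s student]₂* c-commands the pronoun but from outside its binding domain, and is not c-commanded by it → coindexation permitted.
*Omar₃* and the pronoun do not c-command one another → neither Principle B nor Principle C is at stake; coindexation permitted.
*[Omar₃'s agent]₄* c-commands the pronoun within its binding domain → coindexation would violate Principle B.
*Samir₅*: the pronoun c-commands this R-expression → coindexation would violate Principle C on *Samir₅*.
*Ahmad₆*: the pronoun c-commands this R-expression → coindexation would violate Principle C on *Ahmad₆*.

{1, 2, 3}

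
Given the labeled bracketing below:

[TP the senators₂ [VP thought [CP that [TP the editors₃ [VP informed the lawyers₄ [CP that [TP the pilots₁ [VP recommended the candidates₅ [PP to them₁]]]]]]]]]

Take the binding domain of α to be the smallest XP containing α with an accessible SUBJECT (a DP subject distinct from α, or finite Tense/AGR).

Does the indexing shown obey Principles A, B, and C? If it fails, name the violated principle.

Principle B

The two coindexed NPs are *the pilots₁* and *them₁*.
*them₁* is a pronoun. Its binding domain is the embedded TP, whose subject is the pilots₁.
*the pilots₁* c-commands it within that domain and carries the same index.
The pronoun is locally bound → Principle B violation.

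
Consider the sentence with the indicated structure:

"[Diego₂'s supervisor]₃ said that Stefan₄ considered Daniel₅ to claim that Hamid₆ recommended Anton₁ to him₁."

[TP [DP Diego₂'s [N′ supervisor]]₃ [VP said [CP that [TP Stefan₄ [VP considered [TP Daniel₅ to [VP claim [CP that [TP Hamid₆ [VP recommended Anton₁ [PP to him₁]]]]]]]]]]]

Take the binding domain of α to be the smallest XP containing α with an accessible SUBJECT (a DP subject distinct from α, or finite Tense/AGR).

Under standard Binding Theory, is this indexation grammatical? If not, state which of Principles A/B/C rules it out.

The two coindexed NPs are *Anton₁* and *him₁*.
*him₁* is a pronoun. Its binding domain is the embedded TP, whose subject is Hamid₆.
*Anton₁* c-commands it within that domain and carries the same index.
The pronoun is locally bound → Principle B violation.

Principle B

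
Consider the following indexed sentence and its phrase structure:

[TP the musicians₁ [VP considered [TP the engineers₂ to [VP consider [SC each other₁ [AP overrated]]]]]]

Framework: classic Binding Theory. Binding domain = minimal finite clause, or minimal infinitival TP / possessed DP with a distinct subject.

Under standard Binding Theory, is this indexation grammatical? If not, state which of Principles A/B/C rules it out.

The two coindexed NPs are *the musicians₁* and *each other₁*.
*each other₁* is an anaphor. Principle A requires it to be bound within its binding domain — the embedded TP, whose subject is the engineers₂.
Within that domain it is c-commanded by *the engineers₂*, which does not share its index.
*the musicians₁* does c-command the anaphor, but from outside its binding domain.
The anaphor is unbound in its domain → Principle A violation.

Principle A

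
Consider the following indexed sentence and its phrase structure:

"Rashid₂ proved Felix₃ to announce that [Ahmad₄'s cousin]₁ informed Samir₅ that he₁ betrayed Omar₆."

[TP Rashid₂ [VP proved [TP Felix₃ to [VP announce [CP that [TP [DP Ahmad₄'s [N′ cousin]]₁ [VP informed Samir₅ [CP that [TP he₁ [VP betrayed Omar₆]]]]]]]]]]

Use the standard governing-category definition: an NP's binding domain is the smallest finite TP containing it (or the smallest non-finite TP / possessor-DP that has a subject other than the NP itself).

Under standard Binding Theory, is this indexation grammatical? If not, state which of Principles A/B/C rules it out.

The two coindexed NPs are *[Ahmad₄'s cousin]₁* and *he₁*.
*he₁* is a pronoun; nothing c-commands it within its binding domain (the embedded TP.), so Principle B holds trivially.
*[Ahmad₄'s cousin]₁* is an R-expression; *he₁* does not c-command it, and no other NP shares its index, so Principle C is satisfied.
All principles are respected.

grammatical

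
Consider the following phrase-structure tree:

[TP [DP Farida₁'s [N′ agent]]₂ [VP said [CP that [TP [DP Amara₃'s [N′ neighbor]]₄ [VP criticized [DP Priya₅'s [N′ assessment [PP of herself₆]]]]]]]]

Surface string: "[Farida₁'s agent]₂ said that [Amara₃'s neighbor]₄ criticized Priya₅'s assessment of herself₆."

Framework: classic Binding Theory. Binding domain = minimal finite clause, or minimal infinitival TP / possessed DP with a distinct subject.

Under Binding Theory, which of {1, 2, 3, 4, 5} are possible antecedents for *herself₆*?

{5}

*herself* is an anaphor, so Principle A applies: it must be bound in its binding domain.
Binding domain of *herself₆*: the possessed DP, whose subject is Priya₅.
*Farida₁* does not c-command the anaphor → cannot bind it.
*[Farida₁'s agent]₂* c-commands the anaphor but is outside its binding domain → cannot satisfy Principle A.
*Amara₃* does not c-command the anaphor → cannot bind it.
*[Amara₃'s neighbor]₄* c-commands the anaphor but is outside its binding domain → cannot satisfy Principle A.
*Priya₅* c-commands the anaphor within its binding domain → licit binder.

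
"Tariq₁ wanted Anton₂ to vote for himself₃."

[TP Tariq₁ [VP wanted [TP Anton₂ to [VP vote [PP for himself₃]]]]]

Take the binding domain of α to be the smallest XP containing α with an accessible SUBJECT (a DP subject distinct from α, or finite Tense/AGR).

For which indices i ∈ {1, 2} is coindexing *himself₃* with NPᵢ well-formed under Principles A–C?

{2}

*himself* is an anaphor, so Principle A applies: it must be bound in its binding domain.
Binding domain of *himself₃*: the embedded TP, whose subject is Anton₂.
*Tariq₁* c-commands the anaphor but is outside its binding domain → cannot satisfy Principle A.
*Anton₂* c-commands the anaphor within its binding domain → licit binder.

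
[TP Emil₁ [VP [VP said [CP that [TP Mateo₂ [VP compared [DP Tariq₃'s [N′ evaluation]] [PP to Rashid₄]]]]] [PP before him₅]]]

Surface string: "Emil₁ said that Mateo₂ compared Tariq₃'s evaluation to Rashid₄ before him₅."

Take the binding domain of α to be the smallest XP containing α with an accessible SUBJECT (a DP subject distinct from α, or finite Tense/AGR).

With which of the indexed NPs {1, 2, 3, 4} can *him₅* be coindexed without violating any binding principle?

*him* is a pronoun, so Principle B applies: it must be free in its binding domain.
Binding domain of *him₅*: the matrix TP, whose subject is Emil₁.
*Emil₁* c-commands the pronoun within its binding domain → coindexation would violate Principle B.
*Mateo₂* and the pronoun do not c-command one another → neither Principle B nor Principle C is at stake; coindexation permitted.
*Tariq₃* and the pronoun do not c-command one another → neither Principle B nor Principle C is at stake; coindexation permitted.
*Rashid₄* and the pronoun do not c-command one another → neither Principle B nor Principle C is at stake; coindexation permitted.

{2, 3, 4}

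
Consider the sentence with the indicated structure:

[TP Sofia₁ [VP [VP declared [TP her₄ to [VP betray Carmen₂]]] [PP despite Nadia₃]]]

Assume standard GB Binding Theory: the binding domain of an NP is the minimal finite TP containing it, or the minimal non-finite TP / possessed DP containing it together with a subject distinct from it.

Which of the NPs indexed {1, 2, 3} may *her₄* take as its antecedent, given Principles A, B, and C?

{3}

*her* is a pronoun, so Principle B applies: it must be free in its binding domain.
Binding domain of *her₄*: the matrix TP, whose subject is Sofia₁.
*Sofia₁* c-commands the pronoun within its binding domain → coindexation would violate Principle B.
*Carmen₂*: the pronoun c-commands this R-expression → coindexation would violate Principle C on *Carmen₂*.
*Nadia₃* and the pronoun do not c-command one another → neither Principle B nor Principle C is at stake; coindexation permitted.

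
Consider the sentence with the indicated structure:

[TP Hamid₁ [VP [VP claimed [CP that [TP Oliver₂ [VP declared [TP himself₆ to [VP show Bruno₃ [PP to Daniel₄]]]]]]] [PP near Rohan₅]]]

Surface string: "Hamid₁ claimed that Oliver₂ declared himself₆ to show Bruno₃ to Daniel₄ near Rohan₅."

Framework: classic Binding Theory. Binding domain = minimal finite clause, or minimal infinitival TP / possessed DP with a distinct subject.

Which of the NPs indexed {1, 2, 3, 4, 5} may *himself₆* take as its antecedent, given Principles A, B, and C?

{2}

*himself* is an anaphor, so Principle A applies: it must be bound in its binding domain.
Binding domain of *himself₆*: the embedded TP, whose subject is Oliver₂.
*Hamid₁* c-commands the anaphor but is outside its binding domain → cannot satisfy Principle A.
*Oliver₂* c-commands the anaphor within its binding domain → licit binder.
*Bruno₃* does not c-command the anaphor → cannot bind it.
*Daniel₄* does not c-command the anaphor → cannot bind it.
*Rohan₅* does not c-command the anaphor → cannot bind it.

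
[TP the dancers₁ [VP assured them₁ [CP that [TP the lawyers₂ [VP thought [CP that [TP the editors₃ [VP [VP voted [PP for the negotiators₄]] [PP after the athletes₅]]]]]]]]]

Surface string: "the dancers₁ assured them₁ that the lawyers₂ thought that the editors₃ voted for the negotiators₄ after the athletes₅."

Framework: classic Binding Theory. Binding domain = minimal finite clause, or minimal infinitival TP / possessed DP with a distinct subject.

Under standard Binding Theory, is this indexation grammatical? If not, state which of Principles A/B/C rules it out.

The two coindexed NPs are *the dancers₁* and *them₁*.
*them₁* is a pronoun. Its binding domain is the matrix TP, whose subject is the dancers₁.
*the dancers₁* c-commands it within that domain and carries the same index.
The pronoun is locally bound → Principle B violation.

Principle B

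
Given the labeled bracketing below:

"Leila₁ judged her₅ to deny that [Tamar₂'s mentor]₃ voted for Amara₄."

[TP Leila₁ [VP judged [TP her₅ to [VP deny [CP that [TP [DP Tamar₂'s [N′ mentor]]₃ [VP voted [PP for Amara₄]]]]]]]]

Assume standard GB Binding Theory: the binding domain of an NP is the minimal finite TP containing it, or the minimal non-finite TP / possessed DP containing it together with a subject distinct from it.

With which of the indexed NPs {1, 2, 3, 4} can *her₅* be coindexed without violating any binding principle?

none

*her* is a pronoun, so Principle B applies: it must be free in its binding domain.
Binding domain of *her₅*: the matrix TP, whose subject is Leila₁.
*Leila₁* c-commands the pronoun within its binding domain → coindexation would violate Principle B.
*Tamar₂*: the pronoun c-commands this R-expression → coindexation would violate Principle C on *Tamar₂*.
*[Tamar₂'s mentor]₃*: the pronoun c-commands this R-expression → coindexation would violate Principle C on *[Tamar₂'s mentor]₃*.
*Amara₄*: the pronoun c-commands this R-expression → coindexation would violate Principle C on *Amara₄*.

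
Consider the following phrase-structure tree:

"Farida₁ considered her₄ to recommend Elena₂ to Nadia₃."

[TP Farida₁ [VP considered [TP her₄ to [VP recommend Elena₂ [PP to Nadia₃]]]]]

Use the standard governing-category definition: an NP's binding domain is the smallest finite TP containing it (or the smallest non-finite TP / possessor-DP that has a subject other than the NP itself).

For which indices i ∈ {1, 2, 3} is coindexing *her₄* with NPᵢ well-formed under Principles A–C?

none

*her* is a pronoun, so Principle B applies: it must be free in its binding domain.
Binding domain of *her₄*: the matrix TP, whose subject is Farida₁.
*Farida₁* c-commands the pronoun within its binding domain → coindexation would violate Principle B.
*Elena₂*: the pronoun c-commands this R-expression → coindexation would violate Principle C on *Elena₂*.
*Nadia₃*: the pronoun c-commands this R-expression → coindexation would violate Principle C on *Nadia₃*.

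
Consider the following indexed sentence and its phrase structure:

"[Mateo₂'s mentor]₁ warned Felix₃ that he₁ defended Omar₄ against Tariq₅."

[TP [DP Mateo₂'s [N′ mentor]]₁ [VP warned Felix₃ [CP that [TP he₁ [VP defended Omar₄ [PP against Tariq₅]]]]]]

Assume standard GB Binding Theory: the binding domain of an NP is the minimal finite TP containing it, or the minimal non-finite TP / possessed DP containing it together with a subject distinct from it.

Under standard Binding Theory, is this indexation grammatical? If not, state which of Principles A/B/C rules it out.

grammatical

The two coindexed NPs are *[Mateo₂'s mentor]₁* and *he₁*.
*he₁* is a pronoun; nothing c-commands it within its binding domain (the embedded TP.), so Principle B holds trivially.
*[Mateo₂'s mentor]₁* is an R-expression; *he₁* does not c-command it, and no other NP shares its index, so Principle C is satisfied.
All principles are respected.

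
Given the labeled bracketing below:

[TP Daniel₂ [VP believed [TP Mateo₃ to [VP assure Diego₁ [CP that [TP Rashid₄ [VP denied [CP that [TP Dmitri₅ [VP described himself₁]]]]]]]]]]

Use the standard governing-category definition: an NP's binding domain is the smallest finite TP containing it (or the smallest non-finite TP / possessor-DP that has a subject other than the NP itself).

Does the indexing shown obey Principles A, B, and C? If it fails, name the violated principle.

Principle A

The two coindexed NPs are *Diego₁* and *himself₁*.
*himself₁* is an anaphor. Principle A requires it to be bound within its binding domain — the embedded TP, whose subject is Dmitri₅.
Within that domain it is c-commanded by *Dmitri₅*, which does not share its index.
*Diego₁* does c-command the anaphor, but from outside its binding domain.
The anaphor is unbound in its domain → Principle A violation.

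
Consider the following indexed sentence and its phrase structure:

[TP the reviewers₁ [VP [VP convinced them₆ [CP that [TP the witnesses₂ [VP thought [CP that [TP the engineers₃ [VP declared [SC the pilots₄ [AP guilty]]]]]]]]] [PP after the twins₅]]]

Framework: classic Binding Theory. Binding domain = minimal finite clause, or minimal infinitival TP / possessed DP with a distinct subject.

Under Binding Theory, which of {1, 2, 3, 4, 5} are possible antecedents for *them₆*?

{5}

*them* is a pronoun, so Principle B applies: it must be free in its binding domain.
Binding domain of *them₆*: the matrix TP, whose subject is the reviewers₁.
*the reviewers₁* c-commands the pronoun within its binding domain → coindexation would violate Principle B.
*the witnesses₂*: the pronoun c-commands this R-expression → coindexation would violate Principle C on *the witnesses₂*.
*the engineers₃*: the pronoun c-commands this R-expression → coindexation would violate Principle C on *the engineers₃*.
*the pilots₄*: the pronoun c-commands this R-expression → coindexation would violate Principle C on *the pilots₄*.
*the twins₅* and the pronoun do not c-command one another → neither Principle B nor Principle C is at stake; coindexation permitted.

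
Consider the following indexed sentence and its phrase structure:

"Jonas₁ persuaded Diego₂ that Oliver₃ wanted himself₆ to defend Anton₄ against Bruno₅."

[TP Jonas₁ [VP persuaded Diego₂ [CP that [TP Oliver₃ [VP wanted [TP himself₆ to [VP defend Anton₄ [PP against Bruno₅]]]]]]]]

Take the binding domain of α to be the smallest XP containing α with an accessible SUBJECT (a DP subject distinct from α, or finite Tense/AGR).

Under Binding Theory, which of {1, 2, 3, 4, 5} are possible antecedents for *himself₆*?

*himself* is an anaphor, so Principle A applies: it must be bound in its binding domain.
Binding domain of *himself₆*: the embedded TP, whose subject is Oliver₃.
*Jonas₁* c-commands the anaphor but is outside its binding domain → cannot satisfy Principle A.
*Diego₂* c-commands the anaphor but is outside its binding domain → cannot satisfy Principle A.
*Oliver₃* c-commands the anaphor within its binding domain → licit binder.
*Anton₄* does not c-command the anaphor → cannot bind it.
*Bruno₅* does not c-command the anaphor → cannot bind it.

{3}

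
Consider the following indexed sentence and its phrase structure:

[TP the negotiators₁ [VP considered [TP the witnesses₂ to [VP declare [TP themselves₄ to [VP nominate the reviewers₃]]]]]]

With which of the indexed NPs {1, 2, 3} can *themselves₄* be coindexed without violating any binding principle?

*themselves* is an anaphor, so Principle A applies: it must be bound in its binding domain.
Binding domain of *themselves₄*: the embedded TP, whose subject is the witnesses₂.
*the negotiators₁* c-commands the anaphor but is outside its binding domain → cannot satisfy Principle A.
*the witnesses₂* c-commands the anaphor within its binding domain → licit binder.
*the reviewers₃* does not c-command the anaphor → cannot bind it.

{2}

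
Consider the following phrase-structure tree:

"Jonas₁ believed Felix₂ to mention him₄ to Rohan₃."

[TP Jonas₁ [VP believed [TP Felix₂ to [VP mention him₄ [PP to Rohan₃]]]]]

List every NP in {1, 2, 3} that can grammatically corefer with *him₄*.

{1}

*him* is a pronoun, so Principle B applies: it must be free in its binding domain.
Binding domain of *him₄*: the embedded TP, whose subject is Felix₂.
*Jonas₁* c-commands the pronoun but from outside its binding domain, and is not c-commanded by it → coindexation permitted.
*Felix₂* c-commands the pronoun within its binding domain → coindexation would violate Principle B.
*Rohan₃*: the pronoun c-commands this R-expression → coindexation would violate Principle C on *Rohan₃*.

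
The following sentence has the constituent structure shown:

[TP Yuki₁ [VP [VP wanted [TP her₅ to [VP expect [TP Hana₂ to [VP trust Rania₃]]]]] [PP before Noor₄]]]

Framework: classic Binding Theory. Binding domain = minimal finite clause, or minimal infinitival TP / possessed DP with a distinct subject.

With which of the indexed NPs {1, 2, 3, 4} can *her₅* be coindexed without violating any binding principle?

*her* is a pronoun, so Principle B applies: it must be free in its binding domain.
Binding domain of *her₅*: the matrix TP, whose subject is Yuki₁.
*Yuki₁* c-commands the pronoun within its binding domain → coindexation would violate Principle B.
*Hana₂*: the pronoun c-commands this R-expression → coindexation would violate Principle C on *Hana₂*.
*Rania₃*: the pronoun c-commands this R-expression → coindexation would violate Principle C on *Rania₃*.
*Noor₄* and the pronoun do not c-command one another → neither Principle B nor Principle C is at stake; coindexation permitted.

{4}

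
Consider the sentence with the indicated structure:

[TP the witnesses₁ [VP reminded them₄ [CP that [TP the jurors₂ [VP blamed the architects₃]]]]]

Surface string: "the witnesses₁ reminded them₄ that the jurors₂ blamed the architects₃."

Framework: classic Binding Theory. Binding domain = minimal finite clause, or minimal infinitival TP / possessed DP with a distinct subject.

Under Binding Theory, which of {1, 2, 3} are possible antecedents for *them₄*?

*them* is a pronoun, so Principle B applies: it must be free in its binding domain.
Binding domain of *them₄*: the matrix TP, whose subject is the witnesses₁.
*the witnesses₁* c-commands the pronoun within its binding domain → coindexation would violate Principle B.
*the jurors₂*: the pronoun c-commands this R-expression → coindexation would violate Principle C on *the jurors₂*.
*the architects₃*: the pronoun c-commands this R-expression → coindexation would violate Principle C on *the architects₃*.

none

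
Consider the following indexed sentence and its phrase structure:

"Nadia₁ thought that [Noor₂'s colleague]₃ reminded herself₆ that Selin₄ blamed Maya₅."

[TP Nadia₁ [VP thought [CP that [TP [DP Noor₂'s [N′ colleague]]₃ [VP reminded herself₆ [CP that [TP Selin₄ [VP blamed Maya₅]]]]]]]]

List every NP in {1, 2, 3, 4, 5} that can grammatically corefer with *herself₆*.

{3}

*herself* is an anaphor, so Principle A applies: it must be bound in its binding domain.
Binding domain of *herself₆*: the embedded TP, whose subject is [Noor₂'s colleague]₃.
*Nadia₁* c-commands the anaphor but is outside its binding domain → cannot satisfy Principle A.
*Noor₂* does not c-command the anaphor → cannot bind it.
*[Noor₂'s colleague]₃* c-commands the anaphor within its binding domain → licit binder.
*Selin₄* does not c-command the anaphor → cannot bind it.
*Maya₅* does not c-command the anaphor → cannot bind it.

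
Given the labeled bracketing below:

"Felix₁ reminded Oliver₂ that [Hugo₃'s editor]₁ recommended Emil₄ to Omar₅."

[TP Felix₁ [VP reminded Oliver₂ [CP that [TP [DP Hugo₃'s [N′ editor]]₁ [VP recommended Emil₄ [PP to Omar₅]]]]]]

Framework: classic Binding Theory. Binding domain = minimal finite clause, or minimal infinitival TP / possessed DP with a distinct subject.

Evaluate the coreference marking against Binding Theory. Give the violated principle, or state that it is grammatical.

Principle C

The two coindexed NPs are *[Hugo₃'s editor]₁* and *Felix₁*.
*[Hugo₃'s editor]₁* is an R-expression. Principle C requires it to be free everywhere.
*Felix₁* c-commands it and carries the same index.
The R-expression is bound → Principle C violation.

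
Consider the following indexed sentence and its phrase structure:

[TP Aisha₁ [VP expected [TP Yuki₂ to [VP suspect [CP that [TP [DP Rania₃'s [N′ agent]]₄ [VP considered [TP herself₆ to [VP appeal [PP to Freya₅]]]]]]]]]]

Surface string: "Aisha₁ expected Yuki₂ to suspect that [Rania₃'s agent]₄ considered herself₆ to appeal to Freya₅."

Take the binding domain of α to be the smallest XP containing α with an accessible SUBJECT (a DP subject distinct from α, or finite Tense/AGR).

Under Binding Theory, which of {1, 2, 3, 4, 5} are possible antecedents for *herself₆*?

*herself* is an anaphor, so Principle A applies: it must be bound in its binding domain.
Binding domain of *herself₆*: the embedded TP, whose subject is [Rania₃'s agent]₄.
*Aisha₁* c-commands the anaphor but is outside its binding domain → cannot satisfy Principle A.
*Yuki₂* c-commands the anaphor but is outside its binding domain → cannot satisfy Principle A.
*Rania₃* does not c-command the anaphor → cannot bind it.
*[Rania₃'s agent]₄* c-commands the anaphor within its binding domain → licit binder.
*Freya₅* does not c-command the anaphor → cannot bind it.

{4}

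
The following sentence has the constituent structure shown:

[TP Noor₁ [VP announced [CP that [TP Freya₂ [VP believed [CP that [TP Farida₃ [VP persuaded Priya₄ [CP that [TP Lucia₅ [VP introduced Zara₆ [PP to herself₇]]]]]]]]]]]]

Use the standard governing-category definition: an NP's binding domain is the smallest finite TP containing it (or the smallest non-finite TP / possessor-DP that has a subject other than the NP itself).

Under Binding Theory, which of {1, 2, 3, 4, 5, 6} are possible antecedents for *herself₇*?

{5, 6}

*herself* is an anaphor, so Principle A applies: it must be bound in its binding domain.
Binding domain of *herself₇*: the embedded TP, whose subject is Lucia₅.
*Noor₁* c-commands the anaphor but is outside its binding domain → cannot satisfy Principle A.
*Freya₂* c-commands the anaphor but is outside its binding domain → cannot satisfy Principle A.
*Farida₃* c-commands the anaphor but is outside its binding domain → cannot satisfy Principle A.
*Priya₄* c-commands the anaphor but is outside its binding domain → cannot satisfy Principle A.
*Lucia₅* c-commands the anaphor within its binding domain → licit binder.
*Zara₆* c-commands the anaphor within its binding domain → licit binder.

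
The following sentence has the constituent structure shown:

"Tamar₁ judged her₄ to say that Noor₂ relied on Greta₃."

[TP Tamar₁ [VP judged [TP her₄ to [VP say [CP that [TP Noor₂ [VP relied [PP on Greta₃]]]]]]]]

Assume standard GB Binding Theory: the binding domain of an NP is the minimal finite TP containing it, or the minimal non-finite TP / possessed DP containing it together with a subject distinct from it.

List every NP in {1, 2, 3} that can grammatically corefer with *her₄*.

*her* is a pronoun, so Principle B applies: it must be free in its binding domain.
Binding domain of *her₄*: the matrix TP, whose subject is Tamar₁.
*Tamar₁* c-commands the pronoun within its binding domain → coindexation would violate Principle B.
*Noor₂*: the pronoun c-commands this R-expression → coindexation would violate Principle C on *Noor₂*.
*Greta₃*: the pronoun c-commands this R-expression → coindexation would violate Principle C on *Greta₃*.

none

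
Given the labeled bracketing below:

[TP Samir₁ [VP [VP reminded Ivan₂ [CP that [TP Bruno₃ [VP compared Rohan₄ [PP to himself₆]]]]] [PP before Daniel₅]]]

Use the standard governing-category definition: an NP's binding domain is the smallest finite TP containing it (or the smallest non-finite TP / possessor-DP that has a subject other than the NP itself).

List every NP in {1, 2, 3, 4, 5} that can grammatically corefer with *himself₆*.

*himself* is an anaphor, so Principle A applies: it must be bound in its binding domain.
Binding domain of *himself₆*: the embedded TP, whose subject is Bruno₃.
*Samir₁* c-commands the anaphor but is outside its binding domain → cannot satisfy Principle A.
*Ivan₂* c-commands the anaphor but is outside its binding domain → cannot satisfy Principle A.
*Bruno₃* c-commands the anaphor within its binding domain → licit binder.
*Rohan₄* c-commands the anaphor within its binding domain → licit binder.
*Daniel₅* does not c-command the anaphor → cannot bind it.

{3, 4}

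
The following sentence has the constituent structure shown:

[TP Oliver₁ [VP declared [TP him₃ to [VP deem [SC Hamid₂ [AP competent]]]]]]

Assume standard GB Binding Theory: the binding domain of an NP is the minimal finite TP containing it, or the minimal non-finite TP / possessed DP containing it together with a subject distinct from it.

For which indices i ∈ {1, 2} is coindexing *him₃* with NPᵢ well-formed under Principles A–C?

none

*him* is a pronoun, so Principle B applies: it must be free in its binding domain.
Binding domain of *him₃*: the matrix TP, whose subject is Oliver₁.
*Oliver₁* c-commands the pronoun within its binding domain → coindexation would violate Principle B.
*Hamid₂*: the pronoun c-commands this R-expression → coindexation would violate Principle C on *Hamid₂*.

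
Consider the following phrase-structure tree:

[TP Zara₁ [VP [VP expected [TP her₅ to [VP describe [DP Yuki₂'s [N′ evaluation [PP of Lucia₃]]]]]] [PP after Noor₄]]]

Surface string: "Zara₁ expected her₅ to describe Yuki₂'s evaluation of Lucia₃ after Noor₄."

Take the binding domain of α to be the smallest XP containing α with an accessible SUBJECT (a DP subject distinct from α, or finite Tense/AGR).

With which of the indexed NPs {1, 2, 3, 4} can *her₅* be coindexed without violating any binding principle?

{4}

*her* is a pronoun, so Principle B applies: it must be free in its binding domain.
Binding domain of *her₅*: the matrix TP, whose subject is Zara₁.
*Zara₁* c-commands the pronoun within its binding domain → coindexation would violate Principle B.
*Yuki₂*: the pronoun c-commands this R-expression → coindexation would violate Principle C on *Yuki₂*.
*Lucia₃*: the pronoun c-commands this R-expression → coindexation would violate Principle C on *Lucia₃*.
*Noor₄* and the pronoun do not c-command one another → neither Principle B nor Principle C is at stake; coindexation permitted.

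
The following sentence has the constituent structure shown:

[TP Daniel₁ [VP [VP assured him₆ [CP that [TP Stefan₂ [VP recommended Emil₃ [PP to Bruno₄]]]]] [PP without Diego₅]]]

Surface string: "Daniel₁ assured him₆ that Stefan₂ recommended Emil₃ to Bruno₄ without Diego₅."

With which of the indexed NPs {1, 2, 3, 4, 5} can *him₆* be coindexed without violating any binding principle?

*him* is a pronoun, so Principle B applies: it must be free in its binding domain.
Binding domain of *him₆*: the matrix TP, whose subject is Daniel₁.
*Daniel₁* c-commands the pronoun within its binding domain → coindexation would violate Principle B.
*Stefan₂*: the pronoun c-commands this R-expression → coindexation would violate Principle C on *Stefan₂*.
*Emil₃*: the pronoun c-commands this R-expression → coindexation would violate Principle C on *Emil₃*.
*Bruno₄*: the pronoun c-commands this R-expression → coindexation would violate Principle C on *Bruno₄*.
*Diego₅* and the pronoun do not c-command one another → neither Principle B nor Principle C is at stake; coindexation permitted.

{5}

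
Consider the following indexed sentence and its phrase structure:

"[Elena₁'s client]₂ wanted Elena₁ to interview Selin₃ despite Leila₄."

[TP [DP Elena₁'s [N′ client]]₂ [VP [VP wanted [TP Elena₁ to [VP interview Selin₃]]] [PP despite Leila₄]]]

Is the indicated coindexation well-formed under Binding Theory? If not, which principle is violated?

The two coindexed NPs are *Elena₁* and *Elena₁*.
*Elena₁* is an R-expression; no coindexed NP c-commands it, so Principle C holds.
*Elena₁* is an R-expression; *Elena₁* does not c-command it, and no other NP shares its index, so Principle C is satisfied.
All principles are respected.

grammatical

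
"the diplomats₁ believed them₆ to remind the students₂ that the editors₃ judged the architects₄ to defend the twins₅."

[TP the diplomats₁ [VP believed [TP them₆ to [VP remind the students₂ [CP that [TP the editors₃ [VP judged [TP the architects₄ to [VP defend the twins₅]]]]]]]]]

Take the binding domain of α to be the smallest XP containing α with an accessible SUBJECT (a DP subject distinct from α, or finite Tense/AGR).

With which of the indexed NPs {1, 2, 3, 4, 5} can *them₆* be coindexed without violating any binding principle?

*them* is a pronoun, so Principle B applies: it must be free in its binding domain.
Binding domain of *them₆*: the matrix TP, whose subject is the diplomats₁.
*the diplomats₁* c-commands the pronoun within its binding domain → coindexation would violate Principle B.
*the students₂*: the pronoun c-commands this R-expression → coindexation would violate Principle C on *the students₂*.
*the editors₃*: the pronoun c-commands this R-expression → coindexation would violate Principle C on *the editors₃*.
*the architects₄*: the pronoun c-commands this R-expression → coindexation would violate Principle C on *the architects₄*.
*the twins₅*: the pronoun c-commands this R-expression → coindexation would violate Principle C on *the twins₅*.

none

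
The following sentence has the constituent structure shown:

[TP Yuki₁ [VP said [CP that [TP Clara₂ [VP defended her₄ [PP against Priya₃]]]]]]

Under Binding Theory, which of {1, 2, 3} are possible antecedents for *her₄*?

*her* is a pronoun, so Principle B applies: it must be free in its binding domain.
Binding domain of *her₄*: the embedded TP, whose subject is Clara₂.
*Yuki₁* c-commands the pronoun but from outside its binding domain, and is not c-commanded by it → coindexation permitted.
*Clara₂* c-commands the pronoun within its binding domain → coindexation would violate Principle B.
*Priya₃*: the pronoun c-commands this R-expression → coindexation would violate Principle C on *Priya₃*.

{1}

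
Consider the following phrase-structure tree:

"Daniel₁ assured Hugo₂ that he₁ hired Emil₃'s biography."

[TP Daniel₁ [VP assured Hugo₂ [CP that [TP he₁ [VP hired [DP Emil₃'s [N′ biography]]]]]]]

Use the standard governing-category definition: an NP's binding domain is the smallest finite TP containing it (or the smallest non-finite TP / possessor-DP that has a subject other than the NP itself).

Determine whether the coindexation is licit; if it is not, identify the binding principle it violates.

The two coindexed NPs are *Daniel₁* and *he₁*.
*he₁* is a pronoun; nothing c-commands it within its binding domain (the embedded TP.), so Principle B holds trivially.
*Daniel₁* is an R-expression; *he₁* does not c-command it, and no other NP shares its index, so Principle C is satisfied.
All principles are respected.

grammatical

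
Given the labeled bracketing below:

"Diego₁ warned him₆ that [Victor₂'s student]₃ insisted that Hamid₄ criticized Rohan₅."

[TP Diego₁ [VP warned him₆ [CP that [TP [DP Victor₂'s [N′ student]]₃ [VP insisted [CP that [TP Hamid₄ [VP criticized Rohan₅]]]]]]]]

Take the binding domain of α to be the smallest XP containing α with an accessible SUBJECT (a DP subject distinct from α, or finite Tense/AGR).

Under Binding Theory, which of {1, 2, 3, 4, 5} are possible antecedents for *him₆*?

*him* is a pronoun, so Principle B applies: it must be free in its binding domain.
Binding domain of *him₆*: the matrix TP, whose subject is Diego₁.
*Diego₁* c-commands the pronoun within its binding domain → coindexation would violate Principle B.
*Victor₂*: the pronoun c-commands this R-expression → coindexation would violate Principle C on *Victor₂*.
*[Victor₂'s student]₃*: the pronoun c-commands this R-expression → coindexation would violate Principle C on *[Victor₂'s student]₃*.
*Hamid₄*: the pronoun c-commands this R-expression → coindexation would violate Principle C on *Hamid₄*.
*Rohan₅*: the pronoun c-commands this R-expression → coindexation would violate Principle C on *Rohan₅*.

none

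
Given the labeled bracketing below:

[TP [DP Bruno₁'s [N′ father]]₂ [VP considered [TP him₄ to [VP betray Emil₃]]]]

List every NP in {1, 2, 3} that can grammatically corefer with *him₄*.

*him* is a pronoun, so Principle B applies: it must be free in its binding domain.
Binding domain of *him₄*: the matrix TP, whose subject is [Bruno₁'s father]₂.
*Bruno₁* and the pronoun do not c-command one another → neither Principle B nor Principle C is at stake; coindexation permitted.
*[Bruno₁'s father]₂* c-commands the pronoun within its binding domain → coindexation would violate Principle B.
*Emil₃*: the pronoun c-commands this R-expression → coindexation would violate Principle C on *Emil₃*.

{1}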